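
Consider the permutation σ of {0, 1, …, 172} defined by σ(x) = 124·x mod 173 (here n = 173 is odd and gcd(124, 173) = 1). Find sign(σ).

+1

Orbit of 152 under x↦124x: [152, 164, 95, 16, 81, 10, 29]… (length divides ord_173(124)).
Decompose π into cycles: lengths [43, 43, 43, 43, 1] (5 cycles, including the fixed point 0).
173 − 5 = 168 transpositions; sign(π) = (−1)^168 = +1.
Via Zolotarev, sign(π_{124}) = (124|173) = +1.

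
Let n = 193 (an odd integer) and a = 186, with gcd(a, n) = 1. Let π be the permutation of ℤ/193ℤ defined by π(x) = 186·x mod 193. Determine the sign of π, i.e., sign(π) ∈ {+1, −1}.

Orbit of 7 under x↦186x: [7, 144, 150, 108, 16, 81, 12]… (length divides ord_193(186)).
Cycle lengths of π_186 on ℤ/193ℤ: [24, 24, 24, 24, 24, 24, 24, 24, 1]; 9 cycles in total.
n − c = 193 − 9 = 184; sign = (−1)^184 = +1.
The Jacobi symbol (186|193) = +1 (Zolotarev) agrees.

+1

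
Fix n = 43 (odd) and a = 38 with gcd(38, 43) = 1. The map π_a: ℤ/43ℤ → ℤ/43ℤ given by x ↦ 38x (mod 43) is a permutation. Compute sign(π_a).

+1

Orbit of 25 under x↦38x: [25, 4, 23, 14, 16, 6, 13]… (length divides ord_43(38)).
Decompose π into cycles: lengths [21, 21, 1] (3 cycles, including the fixed point 0).
43 − 3 = 40 transpositions; sign(π) = (−1)^40 = +1.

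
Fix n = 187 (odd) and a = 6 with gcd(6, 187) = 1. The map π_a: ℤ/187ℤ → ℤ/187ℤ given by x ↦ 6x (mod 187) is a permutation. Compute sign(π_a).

Start at x=79: 79 → 100 → 39 → 47 → 95 → 9 → 54 → … (one orbit).
5 cycles of lengths [80, 80, 16, 10, 1].
187 − 5 = 182 transpositions; sign(π) = (−1)^182 = +1.

+1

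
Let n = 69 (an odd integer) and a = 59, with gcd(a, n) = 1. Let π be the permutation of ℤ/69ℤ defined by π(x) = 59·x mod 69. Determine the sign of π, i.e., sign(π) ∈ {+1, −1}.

Trace 26: π^k(26) = [26, 16, 47, 13, 8, 58, 41] for k=0..6.
Cycle type of π: 22×2 + 11×2 + 2 + 1; total 6 cycles.
Σ(ℓ_i−1) = 69−6 = 63; sign = (−1)^63 = -1.
The Jacobi symbol (59|69) = -1 (Zolotarev) agrees.

-1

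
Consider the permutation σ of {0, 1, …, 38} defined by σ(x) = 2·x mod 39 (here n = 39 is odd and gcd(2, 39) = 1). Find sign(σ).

Orbit of 5 under x↦2x: [5, 10, 20, 1, 2, 4, 8]… (length divides ord_39(2)).
Cycle lengths of π_2 on ℤ/39ℤ: [12, 12, 12, 2, 1]; 5 cycles in total.
n − c = 39 − 5 = 34; sign = (−1)^34 = +1.
Via Zolotarev, sign(π_{2}) = (2|39) = +1.

+1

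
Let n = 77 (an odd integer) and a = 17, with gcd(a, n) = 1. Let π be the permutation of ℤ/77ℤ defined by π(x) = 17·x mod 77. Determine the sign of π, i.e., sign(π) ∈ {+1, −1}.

+1

Orbit of 13 under x↦17x: [13, 67, 61, 36, 73, 9, 76]… (length divides ord_77(17)).
Cycle type of π: 30×2 + 10 + 6 + 1; total 5 cycles.
5 cycles on 77: each ℓ→(−1)^(ℓ−1), product (−1)^72 = +1.
(17|77)_J = +1 (Zolotarev's lemma cross-check).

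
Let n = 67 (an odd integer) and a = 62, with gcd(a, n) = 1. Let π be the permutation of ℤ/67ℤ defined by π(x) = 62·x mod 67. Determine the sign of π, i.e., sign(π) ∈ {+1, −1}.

Orbit of 15 under x↦62x: [15, 59, 40, 1, 62, 25, 9]… (length divides ord_67(62)).
Decompose π into cycles: lengths [11, 11, 11, 11, 11, 11, 1] (7 cycles, including the fixed point 0).
67 − 7 = 60 transpositions; sign(π) = (−1)^60 = +1.
The Jacobi symbol (62|67) = +1 (Zolotarev) agrees.

+1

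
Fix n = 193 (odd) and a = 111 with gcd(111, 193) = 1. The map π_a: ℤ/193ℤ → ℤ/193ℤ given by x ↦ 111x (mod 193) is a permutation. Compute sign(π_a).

-1

Start at x=22: 22 → 126 → 90 → 147 → 105 → 75 → 26 → … (one orbit).
2 cycles of lengths [192, 1].
n − c = 193 − 2 = 191; sign = (−1)^191 = -1.
Check: (111/193) = -1 by Zolotarev.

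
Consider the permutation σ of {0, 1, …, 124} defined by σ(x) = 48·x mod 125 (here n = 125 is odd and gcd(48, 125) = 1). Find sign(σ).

Orbit of 14 under x↦48x: [14, 47, 6, 38, 74, 52, 121]… (length divides ord_125(48)).
4 cycles of lengths [100, 20, 4, 1].
sign(π) = (−1)^{n − #cycles} = (−1)^{125−4} = (−1)^121 = -1.
(48|125)_J = -1 (Zolotarev's lemma cross-check).

-1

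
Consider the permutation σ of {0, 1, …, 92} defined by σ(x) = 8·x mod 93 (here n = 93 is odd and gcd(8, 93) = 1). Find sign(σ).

-1

Trace 1: π^k(1) = [1, 8, 64, 47, 4, 32, 70] for k=0..6.
Decompose π into cycles: lengths [10, 10, 10, 10, 10, 10, 5, 5, 5, 5, 5, 5, 2, 1] (14 cycles, including the fixed point 0).
sign(π) = (−1)^{n − #cycles} = (−1)^{93−14} = (−1)^79 = -1.
Via Zolotarev, sign(π_{8}) = (8|93) = -1.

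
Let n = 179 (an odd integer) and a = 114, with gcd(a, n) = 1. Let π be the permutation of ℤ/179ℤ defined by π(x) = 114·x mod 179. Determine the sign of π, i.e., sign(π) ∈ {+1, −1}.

Trace 10: π^k(10) = [10, 66, 6, 147, 111, 124, 174] for k=0..6.
2 cycles of lengths [178, 1].
2 cycles on 179: each ℓ→(−1)^(ℓ−1), product (−1)^177 = -1.

-1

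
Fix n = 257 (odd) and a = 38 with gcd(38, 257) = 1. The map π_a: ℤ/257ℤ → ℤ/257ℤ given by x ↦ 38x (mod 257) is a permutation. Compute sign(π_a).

-1

Orbit of 29 under x↦38x: [29, 74, 242, 201, 185, 91, 117]… (length divides ord_257(38)).
The orbit structure of x ↦ 38x mod 257: 2 orbits of sizes [256, 1].
sign(π) = (−1)^{n − #cycles} = (−1)^{257−2} = (−1)^255 = -1.
The Jacobi symbol (38|257) = -1 (Zolotarev) agrees.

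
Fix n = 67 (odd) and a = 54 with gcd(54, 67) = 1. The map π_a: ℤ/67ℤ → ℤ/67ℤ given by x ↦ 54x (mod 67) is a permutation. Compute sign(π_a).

+1

Orbit of 55 under x↦54x: [55, 22, 49, 33, 40, 16, 60]… (length divides ord_67(54)).
Cycle lengths of π_54 on ℤ/67ℤ: [33, 33, 1]; 3 cycles in total.
3 cycles on 67: each ℓ→(−1)^(ℓ−1), product (−1)^64 = +1.
Via Zolotarev, sign(π_{54}) = (54|67) = +1.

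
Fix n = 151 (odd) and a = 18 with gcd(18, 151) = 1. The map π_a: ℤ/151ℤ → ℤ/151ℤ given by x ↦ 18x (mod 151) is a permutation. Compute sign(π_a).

Trace 137: π^k(137) = [137, 50, 145, 43, 19, 40, 116] for k=0..6.
3 cycles of lengths [75, 75, 1].
151 − 3 = 148 transpositions; sign(π) = (−1)^148 = +1.
Check: (18/151) = +1 by Zolotarev.

+1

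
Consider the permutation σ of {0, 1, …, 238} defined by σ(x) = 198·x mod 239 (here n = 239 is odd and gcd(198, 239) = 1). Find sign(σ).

Trace 85: π^k(85) = [85, 100, 202, 83, 182, 186, 22] for k=0..6.
π_198 has 3 disjoint cycles with lengths [119, 119, 1] on {0,…,238}.
3 cycles on 239: each ℓ→(−1)^(ℓ−1), product (−1)^236 = +1.

+1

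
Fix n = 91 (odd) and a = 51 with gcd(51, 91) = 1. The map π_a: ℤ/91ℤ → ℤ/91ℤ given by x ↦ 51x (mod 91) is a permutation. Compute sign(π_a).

+1

Start at x=51: 51 → 53 → 64 → 79 → 25 → 1 → 51 (one orbit).
The orbit structure of x ↦ 51x mod 91: 21 orbits of sizes [6, 6, 6, 6, 6, 6, 6, 6, 6, 6, 6, 6, 3, 3, 2, 2, 2, 2, 2, 2, 1].
21 cycles on 91: each ℓ→(−1)^(ℓ−1), product (−1)^70 = +1.
(51|91)_J = +1 (Zolotarev's lemma cross-check).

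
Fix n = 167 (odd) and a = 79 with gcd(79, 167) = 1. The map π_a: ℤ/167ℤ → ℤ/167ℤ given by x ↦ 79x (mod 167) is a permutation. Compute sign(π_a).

-1

Start at x=17: 17 → 7 → 52 → 100 → 51 → 21 → 156 → … (one orbit).
Decompose π into cycles: lengths [166, 1] (2 cycles, including the fixed point 0).
167 − 2 = 165 transpositions; sign(π) = (−1)^165 = -1.
Via Zolotarev, sign(π_{79}) = (79|167) = -1.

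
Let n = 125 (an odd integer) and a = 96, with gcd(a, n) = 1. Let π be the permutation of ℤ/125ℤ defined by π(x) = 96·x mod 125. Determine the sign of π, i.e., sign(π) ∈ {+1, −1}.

Orbit of 51 under x↦96x: [51, 21, 16, 36, 81, 26, 121]… (length divides ord_125(96)).
Decompose π into cycles: lengths [25, 25, 25, 25, 5, 5, 5, 5, 1, 1, 1, 1, 1] (13 cycles, including the fixed point 0).
Σ(ℓ_i−1) = 125−13 = 112; sign = (−1)^112 = +1.
Zolotarev: (96|125) = +1, matching the cycle-count sign.

+1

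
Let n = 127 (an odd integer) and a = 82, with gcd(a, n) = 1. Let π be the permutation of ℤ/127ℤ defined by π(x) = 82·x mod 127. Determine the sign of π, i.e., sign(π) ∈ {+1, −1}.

Trace 19: π^k(19) = [19, 34, 121, 16, 42, 15, 87] for k=0..6.
3 cycles of lengths [63, 63, 1].
With 3 cycles on 127 points, sign = (−1)^{127−3} = +1.
The Jacobi symbol (82|127) = +1 (Zolotarev) agrees.

+1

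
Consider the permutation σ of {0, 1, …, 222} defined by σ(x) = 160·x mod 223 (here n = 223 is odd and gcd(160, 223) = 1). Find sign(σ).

-1

Orbit of 123 under x↦160x: [123, 56, 40, 156, 207, 116, 51]… (length divides ord_223(160)).
2 cycles of lengths [222, 1].
sign(π) = (−1)^{n − #cycles} = (−1)^{223−2} = (−1)^221 = -1.
Check: (160/223) = -1 by Zolotarev.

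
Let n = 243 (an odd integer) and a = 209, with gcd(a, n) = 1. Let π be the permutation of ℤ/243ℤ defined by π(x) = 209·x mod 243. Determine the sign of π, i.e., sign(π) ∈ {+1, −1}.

Orbit of 91 under x↦209x: [91, 65, 220, 53, 142, 32, 127]… (length divides ord_243(209)).
Decompose π into cycles: lengths [162, 54, 18, 6, 2, 1] (6 cycles, including the fixed point 0).
Σ(ℓ_i−1) = 243−6 = 237; sign = (−1)^237 = -1.
The Jacobi symbol (209|243) = -1 (Zolotarev) agrees.

-1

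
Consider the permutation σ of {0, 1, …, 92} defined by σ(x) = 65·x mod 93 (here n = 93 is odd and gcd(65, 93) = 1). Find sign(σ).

+1

Start at x=4: 4 → 74 → 67 → 77 → 76 → 11 → 64 → … (one orbit).
Cycle lengths of π_65 on ℤ/93ℤ: [30, 30, 30, 2, 1]; 5 cycles in total.
Σ(ℓ_i−1) = 93−5 = 88; sign = (−1)^88 = +1.
Via Zolotarev, sign(π_{65}) = (65|93) = +1.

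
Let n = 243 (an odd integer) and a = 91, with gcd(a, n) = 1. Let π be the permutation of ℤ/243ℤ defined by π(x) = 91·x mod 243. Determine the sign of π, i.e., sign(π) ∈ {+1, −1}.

+1

Orbit of 46 under x↦91x: [46, 55, 145, 73, 82, 172, 100]… (length divides ord_243(91)).
Cycle type of π: 27×6 + 9×6 + 3×6 + 1×9; total 27 cycles.
Σ(ℓ_i−1) = 243−27 = 216; sign = (−1)^216 = +1.
(91|243)_J = +1 (Zolotarev's lemma cross-check).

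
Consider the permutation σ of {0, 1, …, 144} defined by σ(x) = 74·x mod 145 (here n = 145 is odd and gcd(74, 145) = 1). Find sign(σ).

+1

Trace 16: π^k(16) = [16, 24, 36, 54, 81, 49, 1] for k=0..6.
15 cycles of lengths [14, 14, 14, 14, 14, 14, 14, 14, 7, 7, 7, 7, 2, 2, 1].
15 cycles on 145: each ℓ→(−1)^(ℓ−1), product (−1)^130 = +1.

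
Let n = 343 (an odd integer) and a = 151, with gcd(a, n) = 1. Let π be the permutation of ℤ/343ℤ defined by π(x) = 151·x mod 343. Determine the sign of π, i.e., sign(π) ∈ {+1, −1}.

Orbit of 232 under x↦151x: [232, 46, 86, 295, 298, 65, 211]… (length divides ord_343(151)).
7 cycles of lengths [147, 147, 21, 21, 3, 3, 1].
sign(π) = (−1)^{n − #cycles} = (−1)^{343−7} = (−1)^336 = +1.
The Jacobi symbol (151|343) = +1 (Zolotarev) agrees.

+1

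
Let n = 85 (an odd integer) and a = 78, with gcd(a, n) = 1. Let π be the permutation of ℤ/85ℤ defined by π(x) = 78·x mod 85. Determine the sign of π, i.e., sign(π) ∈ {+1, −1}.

+1

Start at x=28: 28 → 59 → 12 → 1 → 78 → 49 → 82 → … (one orbit).
π_78 has 7 disjoint cycles with lengths [16, 16, 16, 16, 16, 4, 1] on {0,…,84}.
7 cycles on 85: each ℓ→(−1)^(ℓ−1), product (−1)^78 = +1.
The Jacobi symbol (78|85) = +1 (Zolotarev) agrees.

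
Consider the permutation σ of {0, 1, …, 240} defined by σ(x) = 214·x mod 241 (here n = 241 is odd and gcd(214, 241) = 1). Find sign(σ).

+1

Start at x=64: 64 → 200 → 143 → 236 → 135 → 211 → 87 → … (one orbit).
Cycle type of π: 40×6 + 1; total 7 cycles.
Σ(ℓ_i−1) = 241−7 = 234; sign = (−1)^234 = +1.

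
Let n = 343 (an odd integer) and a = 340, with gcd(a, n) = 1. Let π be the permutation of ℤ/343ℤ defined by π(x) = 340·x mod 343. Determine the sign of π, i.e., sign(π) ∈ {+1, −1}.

+1

Trace 207: π^k(207) = [207, 65, 148, 242, 303, 120, 326] for k=0..6.
π_340 has 7 disjoint cycles with lengths [147, 147, 21, 21, 3, 3, 1] on {0,…,342}.
343 − 7 = 336 transpositions; sign(π) = (−1)^336 = +1.
Check: (340/343) = +1 by Zolotarev.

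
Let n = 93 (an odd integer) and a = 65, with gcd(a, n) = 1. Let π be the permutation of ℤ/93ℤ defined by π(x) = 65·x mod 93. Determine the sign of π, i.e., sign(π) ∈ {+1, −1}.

Orbit of 25 under x↦65x: [25, 44, 70, 86, 10, 92, 28]… (length divides ord_93(65)).
Cycle type of π: 30×3 + 2 + 1; total 5 cycles.
With 5 cycles on 93 points, sign = (−1)^{93−5} = +1.

+1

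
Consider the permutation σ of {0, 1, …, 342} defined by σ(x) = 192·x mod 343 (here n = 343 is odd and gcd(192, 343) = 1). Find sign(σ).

-1

Trace 150: π^k(150) = [150, 331, 97, 102, 33, 162, 234] for k=0..6.
The orbit structure of x ↦ 192x mod 343: 4 orbits of sizes [294, 42, 6, 1].
343 − 4 = 339 transpositions; sign(π) = (−1)^339 = -1.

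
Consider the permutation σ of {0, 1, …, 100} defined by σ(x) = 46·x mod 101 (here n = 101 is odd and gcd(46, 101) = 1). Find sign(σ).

-1

Orbit of 52 under x↦46x: [52, 69, 43, 59, 88, 8, 65]… (length divides ord_101(46)).
Decompose π into cycles: lengths [100, 1] (2 cycles, including the fixed point 0).
Σ(ℓ_i−1) = 101−2 = 99; sign = (−1)^99 = -1.
Via Zolotarev, sign(π_{46}) = (46|101) = -1.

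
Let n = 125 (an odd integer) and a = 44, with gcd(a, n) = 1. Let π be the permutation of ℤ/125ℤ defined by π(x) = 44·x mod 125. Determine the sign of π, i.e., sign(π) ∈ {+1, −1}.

Start at x=34: 34 → 121 → 74 → 6 → 14 → 116 → 104 → … (one orbit).
Decompose π into cycles: lengths [50, 50, 10, 10, 2, 2, 1] (7 cycles, including the fixed point 0).
125 − 7 = 118 transpositions; sign(π) = (−1)^118 = +1.

+1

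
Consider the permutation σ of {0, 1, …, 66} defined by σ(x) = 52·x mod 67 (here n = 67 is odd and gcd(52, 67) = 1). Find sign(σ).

-1

Trace 14: π^k(14) = [14, 58, 1, 52, 24, 42, 40] for k=0..6.
Cycle type of π: 22×3 + 1; total 4 cycles.
sign(π) = (−1)^{n − #cycles} = (−1)^{67−4} = (−1)^63 = -1.
Zolotarev: (52|67) = -1, matching the cycle-count sign.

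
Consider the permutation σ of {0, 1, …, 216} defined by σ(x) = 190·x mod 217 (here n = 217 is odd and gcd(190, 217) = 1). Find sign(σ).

+1

Orbit of 64 under x↦190x: [64, 8, 1, 190, 78]… (length divides ord_217(190)).
Cycle lengths of π_190 on ℤ/217ℤ: [5, 5, 5, 5, 5, 5, 5, 5, 5, 5, 5, 5, 5, 5, 5, 5, 5, 5, 5, 5, 5, 5, 5, 5, 5, 5, 5, 5, 5, 5, 5, 5, 5, 5, 5, 5, 5, 5, 5, 5, 5, 5, 1, 1, 1, 1, 1, 1, 1]; 49 cycles in total.
217 − 49 = 168 transpositions; sign(π) = (−1)^168 = +1.
Check: (190/217) = +1 by Zolotarev.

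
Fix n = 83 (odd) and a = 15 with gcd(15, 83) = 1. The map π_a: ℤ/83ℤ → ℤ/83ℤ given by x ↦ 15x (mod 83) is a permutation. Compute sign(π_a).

-1

Trace 7: π^k(7) = [7, 22, 81, 53, 48, 56, 10] for k=0..6.
The orbit structure of x ↦ 15x mod 83: 2 orbits of sizes [82, 1].
83 − 2 = 81 transpositions; sign(π) = (−1)^81 = -1.
Via Zolotarev, sign(π_{15}) = (15|83) = -1.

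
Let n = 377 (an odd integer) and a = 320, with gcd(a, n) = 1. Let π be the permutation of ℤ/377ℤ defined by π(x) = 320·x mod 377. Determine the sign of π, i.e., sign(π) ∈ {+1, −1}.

Start at x=233: 233 → 291 → 1 → 320 → 233 (one orbit).
π_320 has 116 disjoint cycles with lengths [4, 4, 4, 4, 4, 4, 4, 4, 4, 4, 4, 4, 4, 4, 4, 4, 4, 4, 4, 4, 4, 4, 4, 4, 4, 4, 4, 4, 4, 4, 4, 4, 4, 4, 4, 4, 4, 4, 4, 4, 4, 4, 4, 4, 4, 4, 4, 4, 4, 4, 4, 4, 4, 4, 4, 4, 4, 4, 4, 4, 4, 4, 4, 4, 4, 4, 4, 4, 4, 4, 4, 4, 4, 4, 4, 4, 4, 4, 4, 4, 4, 4, 4, 4, 4, 4, 4, 1, 1, 1, 1, 1, 1, 1, 1, 1, 1, 1, 1, 1, 1, 1, 1, 1, 1, 1, 1, 1, 1, 1, 1, 1, 1, 1, 1, 1] on {0,…,376}.
sign(π) = (−1)^{n − #cycles} = (−1)^{377−116} = (−1)^261 = -1.
Check: (320/377) = -1 by Zolotarev.

-1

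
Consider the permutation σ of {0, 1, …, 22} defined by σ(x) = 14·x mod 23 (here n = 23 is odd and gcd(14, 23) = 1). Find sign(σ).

Trace 22: π^k(22) = [22, 9, 11, 16, 17, 8, 20] for k=0..6.
Cycle lengths of π_14 on ℤ/23ℤ: [22, 1]; 2 cycles in total.
23 − 2 = 21 transpositions; sign(π) = (−1)^21 = -1.
The Jacobi symbol (14|23) = -1 (Zolotarev) agrees.

-1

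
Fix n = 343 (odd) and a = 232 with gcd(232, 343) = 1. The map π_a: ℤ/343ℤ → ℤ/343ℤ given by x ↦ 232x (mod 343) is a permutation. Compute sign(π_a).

+1

Trace 92: π^k(92) = [92, 78, 260, 295, 183, 267, 204] for k=0..6.
19 cycles of lengths [49, 49, 49, 49, 49, 49, 7, 7, 7, 7, 7, 7, 1, 1, 1, 1, 1, 1, 1].
n − c = 343 − 19 = 324; sign = (−1)^324 = +1.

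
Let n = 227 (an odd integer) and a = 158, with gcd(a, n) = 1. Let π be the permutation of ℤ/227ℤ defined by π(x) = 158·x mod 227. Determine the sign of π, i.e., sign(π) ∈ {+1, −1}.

Trace 209: π^k(209) = [209, 107, 108, 39, 33, 220, 29] for k=0..6.
Decompose π into cycles: lengths [226, 1] (2 cycles, including the fixed point 0).
Σ(ℓ_i−1) = 227−2 = 225; sign = (−1)^225 = -1.
Zolotarev: (158|227) = -1, matching the cycle-count sign.

-1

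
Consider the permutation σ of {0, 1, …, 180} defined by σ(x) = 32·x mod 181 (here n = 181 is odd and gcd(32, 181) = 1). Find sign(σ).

Trace 26: π^k(26) = [26, 108, 17, 1, 32, 119, 7] for k=0..6.
π_32 has 6 disjoint cycles with lengths [36, 36, 36, 36, 36, 1] on {0,…,180}.
With 6 cycles on 181 points, sign = (−1)^{181−6} = -1.
Zolotarev: (32|181) = -1, matching the cycle-count sign.

-1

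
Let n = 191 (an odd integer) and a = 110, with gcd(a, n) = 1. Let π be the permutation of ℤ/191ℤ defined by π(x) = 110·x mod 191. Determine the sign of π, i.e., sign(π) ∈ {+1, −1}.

Trace 99: π^k(99) = [99, 3, 139, 10, 145, 97, 165] for k=0..6.
Cycle lengths of π_110 on ℤ/191ℤ: [190, 1]; 2 cycles in total.
sign(π) = (−1)^{n − #cycles} = (−1)^{191−2} = (−1)^189 = -1.
Check: (110/191) = -1 by Zolotarev.

-1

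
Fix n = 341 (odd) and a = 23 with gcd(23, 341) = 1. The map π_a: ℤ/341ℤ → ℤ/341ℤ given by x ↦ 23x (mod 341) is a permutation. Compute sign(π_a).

-1

Orbit of 23 under x↦23x: [23, 188, 232, 221, 309, 287, 122]… (length divides ord_341(23)).
Cycle lengths of π_23 on ℤ/341ℤ: [10, 10, 10, 10, 10, 10, 10, 10, 10, 10, 10, 10, 10, 10, 10, 10, 10, 10, 10, 10, 10, 10, 10, 10, 10, 10, 10, 10, 10, 10, 10, 10, 10, 1, 1, 1, 1, 1, 1, 1, 1, 1, 1, 1]; 44 cycles in total.
With 44 cycles on 341 points, sign = (−1)^{341−44} = -1.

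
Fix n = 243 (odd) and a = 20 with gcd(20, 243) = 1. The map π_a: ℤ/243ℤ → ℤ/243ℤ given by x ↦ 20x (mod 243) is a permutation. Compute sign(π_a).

-1

Trace 58: π^k(58) = [58, 188, 115, 113, 73, 2, 40] for k=0..6.
6 cycles of lengths [162, 54, 18, 6, 2, 1].
sign(π) = (−1)^{n − #cycles} = (−1)^{243−6} = (−1)^237 = -1.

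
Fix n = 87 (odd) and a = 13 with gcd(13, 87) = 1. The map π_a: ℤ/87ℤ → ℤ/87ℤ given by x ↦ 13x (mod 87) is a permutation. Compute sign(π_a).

Start at x=28: 28 → 16 → 34 → 7 → 4 → 52 → 67 → … (one orbit).
Decompose π into cycles: lengths [14, 14, 14, 14, 14, 14, 1, 1, 1] (9 cycles, including the fixed point 0).
87 − 9 = 78 transpositions; sign(π) = (−1)^78 = +1.

+1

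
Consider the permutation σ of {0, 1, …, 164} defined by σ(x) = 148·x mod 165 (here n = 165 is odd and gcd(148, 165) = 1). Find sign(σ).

Orbit of 97 under x↦148x: [97, 1, 148, 124, 37, 31, 133]… (length divides ord_165(148)).
Cycle lengths of π_148 on ℤ/165ℤ: [20, 20, 20, 20, 20, 20, 5, 5, 5, 5, 5, 5, 4, 4, 4, 1, 1, 1]; 18 cycles in total.
With 18 cycles on 165 points, sign = (−1)^{165−18} = -1.
Zolotarev: (148|165) = -1, matching the cycle-count sign.

-1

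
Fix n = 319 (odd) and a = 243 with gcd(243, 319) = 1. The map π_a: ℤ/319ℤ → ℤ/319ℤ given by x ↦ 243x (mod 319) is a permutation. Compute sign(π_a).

-1

Orbit of 56 under x↦243x: [56, 210, 309, 122, 298, 1, 243]… (length divides ord_319(243)).
The orbit structure of x ↦ 243x mod 319: 22 orbits of sizes [28, 28, 28, 28, 28, 28, 28, 28, 28, 28, 28, 1, 1, 1, 1, 1, 1, 1, 1, 1, 1, 1].
With 22 cycles on 319 points, sign = (−1)^{319−22} = -1.
(243|319)_J = -1 (Zolotarev's lemma cross-check).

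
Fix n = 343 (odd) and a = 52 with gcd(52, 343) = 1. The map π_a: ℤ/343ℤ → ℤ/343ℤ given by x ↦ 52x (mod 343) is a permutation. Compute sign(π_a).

Trace 13: π^k(13) = [13, 333, 166, 57, 220, 121, 118] for k=0..6.
Cycle lengths of π_52 on ℤ/343ℤ: [294, 42, 6, 1]; 4 cycles in total.
Σ(ℓ_i−1) = 343−4 = 339; sign = (−1)^339 = -1.
(52|343)_J = -1 (Zolotarev's lemma cross-check).

-1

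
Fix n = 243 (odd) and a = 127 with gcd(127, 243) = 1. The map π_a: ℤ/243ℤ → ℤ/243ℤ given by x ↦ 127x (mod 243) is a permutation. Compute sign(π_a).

Start at x=46: 46 → 10 → 55 → 181 → 145 → 190 → 73 → … (one orbit).
27 cycles of lengths [27, 27, 27, 27, 27, 27, 9, 9, 9, 9, 9, 9, 3, 3, 3, 3, 3, 3, 1, 1, 1, 1, 1, 1, 1, 1, 1].
243 − 27 = 216 transpositions; sign(π) = (−1)^216 = +1.
Via Zolotarev, sign(π_{127}) = (127|243) = +1.

+1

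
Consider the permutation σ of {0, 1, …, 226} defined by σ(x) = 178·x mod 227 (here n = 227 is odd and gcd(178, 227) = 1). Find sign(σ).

-1

Orbit of 203 under x↦178x: [203, 41, 34, 150, 141, 128, 84]… (length divides ord_227(178)).
The orbit structure of x ↦ 178x mod 227: 2 orbits of sizes [226, 1].
sign(π) = (−1)^{n − #cycles} = (−1)^{227−2} = (−1)^225 = -1.
(178|227)_J = -1 (Zolotarev's lemma cross-check).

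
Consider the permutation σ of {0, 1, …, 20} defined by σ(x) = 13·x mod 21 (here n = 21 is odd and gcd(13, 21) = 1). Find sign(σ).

-1

Orbit of 13 under x↦13x: [13, 1]… (length divides ord_21(13)).
Cycle type of π: 2×9 + 1×3; total 12 cycles.
21 − 12 = 9 transpositions; sign(π) = (−1)^9 = -1.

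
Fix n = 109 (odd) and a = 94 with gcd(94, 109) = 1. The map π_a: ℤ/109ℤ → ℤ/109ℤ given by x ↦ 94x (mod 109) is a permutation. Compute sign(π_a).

+1

Trace 5: π^k(5) = [5, 34, 35, 20, 27, 31, 80] for k=0..6.
Decompose π into cycles: lengths [54, 54, 1] (3 cycles, including the fixed point 0).
n − c = 109 − 3 = 106; sign = (−1)^106 = +1.
(94|109)_J = +1 (Zolotarev's lemma cross-check).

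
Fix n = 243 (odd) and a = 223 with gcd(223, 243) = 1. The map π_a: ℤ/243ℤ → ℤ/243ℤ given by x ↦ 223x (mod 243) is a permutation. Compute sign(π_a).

Start at x=166: 166 → 82 → 61 → 238 → 100 → 187 → 148 → … (one orbit).
11 cycles of lengths [81, 81, 27, 27, 9, 9, 3, 3, 1, 1, 1].
Σ(ℓ_i−1) = 243−11 = 232; sign = (−1)^232 = +1.
(223|243)_J = +1 (Zolotarev's lemma cross-check).

+1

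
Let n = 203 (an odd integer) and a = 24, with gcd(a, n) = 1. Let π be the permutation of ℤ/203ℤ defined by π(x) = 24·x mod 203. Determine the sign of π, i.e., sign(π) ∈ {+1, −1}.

-1

Orbit of 94 under x↦24x: [94, 23, 146, 53, 54, 78, 45]… (length divides ord_203(24)).
10 cycles of lengths [42, 42, 42, 42, 7, 7, 7, 7, 6, 1].
Σ(ℓ_i−1) = 203−10 = 193; sign = (−1)^193 = -1.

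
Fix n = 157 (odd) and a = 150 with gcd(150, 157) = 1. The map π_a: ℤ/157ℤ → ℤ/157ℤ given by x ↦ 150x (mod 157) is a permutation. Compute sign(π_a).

Trace 92: π^k(92) = [92, 141, 112, 1, 150, 49, 128] for k=0..6.
Cycle type of π: 52×3 + 1; total 4 cycles.
n − c = 157 − 4 = 153; sign = (−1)^153 = -1.
Via Zolotarev, sign(π_{150}) = (150|157) = -1.

-1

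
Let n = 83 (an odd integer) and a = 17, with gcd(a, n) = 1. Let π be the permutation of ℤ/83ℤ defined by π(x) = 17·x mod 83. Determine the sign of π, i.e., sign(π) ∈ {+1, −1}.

+1

Start at x=26: 26 → 27 → 44 → 1 → 17 → 40 → 16 → … (one orbit).
The orbit structure of x ↦ 17x mod 83: 3 orbits of sizes [41, 41, 1].
83 − 3 = 80 transpositions; sign(π) = (−1)^80 = +1.
Check: (17/83) = +1 by Zolotarev.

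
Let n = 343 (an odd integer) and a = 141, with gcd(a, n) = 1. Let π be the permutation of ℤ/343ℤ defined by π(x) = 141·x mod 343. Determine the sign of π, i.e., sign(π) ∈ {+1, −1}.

+1

Orbit of 302 under x↦141x: [302, 50, 190, 36, 274, 218, 211]… (length divides ord_343(141)).
The orbit structure of x ↦ 141x mod 343: 19 orbits of sizes [49, 49, 49, 49, 49, 49, 7, 7, 7, 7, 7, 7, 1, 1, 1, 1, 1, 1, 1].
n − c = 343 − 19 = 324; sign = (−1)^324 = +1.
The Jacobi symbol (141|343) = +1 (Zolotarev) agrees.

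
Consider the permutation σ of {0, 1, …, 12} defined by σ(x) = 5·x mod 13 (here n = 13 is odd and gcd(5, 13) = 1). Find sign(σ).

Orbit of 12 under x↦5x: [12, 8, 1, 5]… (length divides ord_13(5)).
π_5 has 4 disjoint cycles with lengths [4, 4, 4, 1] on {0,…,12}.
Σ(ℓ_i−1) = 13−4 = 9; sign = (−1)^9 = -1.
Check: (5/13) = -1 by Zolotarev.

-1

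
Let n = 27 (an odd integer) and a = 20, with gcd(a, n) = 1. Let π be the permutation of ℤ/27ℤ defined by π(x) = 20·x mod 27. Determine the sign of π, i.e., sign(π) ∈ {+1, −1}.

Start at x=1: 1 → 20 → 22 → 8 → 25 → 14 → 10 → … (one orbit).
The orbit structure of x ↦ 20x mod 27: 4 orbits of sizes [18, 6, 2, 1].
4 cycles on 27: each ℓ→(−1)^(ℓ−1), product (−1)^23 = -1.

-1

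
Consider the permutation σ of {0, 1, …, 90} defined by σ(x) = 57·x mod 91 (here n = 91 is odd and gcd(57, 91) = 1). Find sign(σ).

Trace 57: π^k(57) = [57, 64, 8, 1] for k=0..3.
π_57 has 28 disjoint cycles with lengths [4, 4, 4, 4, 4, 4, 4, 4, 4, 4, 4, 4, 4, 4, 4, 4, 4, 4, 4, 4, 4, 1, 1, 1, 1, 1, 1, 1] on {0,…,90}.
With 28 cycles on 91 points, sign = (−1)^{91−28} = -1.
The Jacobi symbol (57|91) = -1 (Zolotarev) agrees.

-1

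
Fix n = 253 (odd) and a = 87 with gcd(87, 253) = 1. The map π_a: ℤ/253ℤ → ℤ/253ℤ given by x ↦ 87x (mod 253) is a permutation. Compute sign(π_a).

Orbit of 232 under x↦87x: [232, 197, 188, 164, 100, 98, 177]… (length divides ord_253(87)).
The orbit structure of x ↦ 87x mod 253: 18 orbits of sizes [22, 22, 22, 22, 22, 22, 22, 22, 22, 22, 11, 11, 2, 2, 2, 2, 2, 1].
Σ(ℓ_i−1) = 253−18 = 235; sign = (−1)^235 = -1.

-1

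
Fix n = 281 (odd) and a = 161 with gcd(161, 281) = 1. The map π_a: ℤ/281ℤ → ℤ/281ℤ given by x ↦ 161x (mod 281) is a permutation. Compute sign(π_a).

Trace 252: π^k(252) = [252, 108, 247, 146, 183, 239, 263] for k=0..6.
Decompose π into cycles: lengths [280, 1] (2 cycles, including the fixed point 0).
n − c = 281 − 2 = 279; sign = (−1)^279 = -1.

-1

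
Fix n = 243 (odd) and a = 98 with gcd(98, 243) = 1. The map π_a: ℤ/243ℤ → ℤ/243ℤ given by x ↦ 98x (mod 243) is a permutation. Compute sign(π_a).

-1

Start at x=8: 8 → 55 → 44 → 181 → 242 → 145 → 116 → … (one orbit).
Decompose π into cycles: lengths [54, 54, 54, 18, 18, 18, 6, 6, 6, 2, 2, 2, 2, 1] (14 cycles, including the fixed point 0).
243 − 14 = 229 transpositions; sign(π) = (−1)^229 = -1.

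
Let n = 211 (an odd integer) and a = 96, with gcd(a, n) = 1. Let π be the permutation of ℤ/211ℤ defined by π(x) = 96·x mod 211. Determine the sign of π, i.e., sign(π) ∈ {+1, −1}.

Start at x=143: 143 → 13 → 193 → 171 → 169 → 188 → 113 → … (one orbit).
Cycle lengths of π_96 on ℤ/211ℤ: [35, 35, 35, 35, 35, 35, 1]; 7 cycles in total.
n − c = 211 − 7 = 204; sign = (−1)^204 = +1.
Check: (96/211) = +1 by Zolotarev.

+1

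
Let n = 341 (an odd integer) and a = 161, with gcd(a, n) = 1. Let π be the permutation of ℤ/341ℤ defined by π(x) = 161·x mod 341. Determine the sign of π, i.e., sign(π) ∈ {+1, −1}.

+1

Orbit of 216 under x↦161x: [216, 335, 57, 311, 285, 191, 61]… (length divides ord_341(161)).
The orbit structure of x ↦ 161x mod 341: 17 orbits of sizes [30, 30, 30, 30, 30, 30, 30, 30, 30, 30, 10, 6, 6, 6, 6, 6, 1].
17 cycles on 341: each ℓ→(−1)^(ℓ−1), product (−1)^324 = +1.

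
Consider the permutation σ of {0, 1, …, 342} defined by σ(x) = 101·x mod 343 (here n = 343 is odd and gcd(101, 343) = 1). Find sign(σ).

Orbit of 155 under x↦101x: [155, 220, 268, 314, 158, 180, 1]… (length divides ord_343(101)).
4 cycles of lengths [294, 42, 6, 1].
4 cycles on 343: each ℓ→(−1)^(ℓ−1), product (−1)^339 = -1.
Zolotarev: (101|343) = -1, matching the cycle-count sign.

-1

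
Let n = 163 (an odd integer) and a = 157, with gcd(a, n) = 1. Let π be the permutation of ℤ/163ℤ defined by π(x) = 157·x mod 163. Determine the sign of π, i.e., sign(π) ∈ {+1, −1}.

Orbit of 127 under x↦157x: [127, 53, 8, 115, 125, 65, 99]… (length divides ord_163(157)).
Cycle lengths of π_157 on ℤ/163ℤ: [54, 54, 54, 1]; 4 cycles in total.
163 − 4 = 159 transpositions; sign(π) = (−1)^159 = -1.
The Jacobi symbol (157|163) = -1 (Zolotarev) agrees.

-1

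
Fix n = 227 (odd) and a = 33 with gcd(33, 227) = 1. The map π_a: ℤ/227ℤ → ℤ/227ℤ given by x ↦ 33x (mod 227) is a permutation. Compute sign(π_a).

+1

Start at x=167: 167 → 63 → 36 → 53 → 160 → 59 → 131 → … (one orbit).
3 cycles of lengths [113, 113, 1].
227 − 3 = 224 transpositions; sign(π) = (−1)^224 = +1.
Via Zolotarev, sign(π_{33}) = (33|227) = +1.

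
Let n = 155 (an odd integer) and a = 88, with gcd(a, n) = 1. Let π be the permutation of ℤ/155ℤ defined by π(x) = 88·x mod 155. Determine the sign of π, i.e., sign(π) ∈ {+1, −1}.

Trace 88: π^k(88) = [88, 149, 92, 36, 68, 94, 57] for k=0..6.
Cycle lengths of π_88 on ℤ/155ℤ: [12, 12, 12, 12, 12, 12, 12, 12, 12, 12, 6, 6, 6, 6, 6, 4, 1]; 17 cycles in total.
With 17 cycles on 155 points, sign = (−1)^{155−17} = +1.

+1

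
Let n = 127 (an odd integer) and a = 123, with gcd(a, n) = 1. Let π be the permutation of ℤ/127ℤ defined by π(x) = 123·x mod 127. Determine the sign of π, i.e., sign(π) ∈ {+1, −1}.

Start at x=126: 126 → 4 → 111 → 64 → 125 → 8 → 95 → … (one orbit).
Cycle lengths of π_123 on ℤ/127ℤ: [14, 14, 14, 14, 14, 14, 14, 14, 14, 1]; 10 cycles in total.
127 − 10 = 117 transpositions; sign(π) = (−1)^117 = -1.

-1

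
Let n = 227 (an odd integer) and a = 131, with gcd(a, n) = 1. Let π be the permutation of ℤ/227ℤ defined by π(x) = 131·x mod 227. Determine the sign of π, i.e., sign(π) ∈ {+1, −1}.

Orbit of 33 under x↦131x: [33, 10, 175, 225, 192, 182, 7]… (length divides ord_227(131)).
π_131 has 3 disjoint cycles with lengths [113, 113, 1] on {0,…,226}.
sign(π) = (−1)^{n − #cycles} = (−1)^{227−3} = (−1)^224 = +1.
Via Zolotarev, sign(π_{131}) = (131|227) = +1.

+1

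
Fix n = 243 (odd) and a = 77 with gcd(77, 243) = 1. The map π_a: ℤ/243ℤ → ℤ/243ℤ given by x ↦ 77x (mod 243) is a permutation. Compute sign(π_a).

-1

Start at x=146: 146 → 64 → 68 → 133 → 35 → 22 → 236 → … (one orbit).
Cycle lengths of π_77 on ℤ/243ℤ: [162, 54, 18, 6, 2, 1]; 6 cycles in total.
Σ(ℓ_i−1) = 243−6 = 237; sign = (−1)^237 = -1.
Via Zolotarev, sign(π_{77}) = (77|243) = -1.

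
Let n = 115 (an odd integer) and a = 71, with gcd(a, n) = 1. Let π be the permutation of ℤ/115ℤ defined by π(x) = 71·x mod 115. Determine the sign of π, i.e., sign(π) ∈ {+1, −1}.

Start at x=26: 26 → 6 → 81 → 1 → 71 → 96 → 31 → … (one orbit).
Decompose π into cycles: lengths [11, 11, 11, 11, 11, 11, 11, 11, 11, 11, 1, 1, 1, 1, 1] (15 cycles, including the fixed point 0).
115 − 15 = 100 transpositions; sign(π) = (−1)^100 = +1.

+1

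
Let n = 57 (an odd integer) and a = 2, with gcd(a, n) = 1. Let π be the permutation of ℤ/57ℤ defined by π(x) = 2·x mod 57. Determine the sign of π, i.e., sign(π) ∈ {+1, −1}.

Trace 1: π^k(1) = [1, 2, 4, 8, 16, 32, 7] for k=0..6.
5 cycles of lengths [18, 18, 18, 2, 1].
Σ(ℓ_i−1) = 57−5 = 52; sign = (−1)^52 = +1.

+1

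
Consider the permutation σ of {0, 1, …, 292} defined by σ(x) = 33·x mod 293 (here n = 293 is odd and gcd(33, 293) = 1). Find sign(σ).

Trace 39: π^k(39) = [39, 115, 279, 124, 283, 256, 244] for k=0..6.
π_33 has 5 disjoint cycles with lengths [73, 73, 73, 73, 1] on {0,…,292}.
sign(π) = (−1)^{n − #cycles} = (−1)^{293−5} = (−1)^288 = +1.
Zolotarev: (33|293) = +1, matching the cycle-count sign.

+1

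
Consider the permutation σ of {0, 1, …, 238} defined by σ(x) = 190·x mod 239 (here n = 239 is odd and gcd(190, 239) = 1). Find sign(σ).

Orbit of 154 under x↦190x: [154, 102, 21, 166, 231, 153, 151]… (length divides ord_239(190)).
π_190 has 2 disjoint cycles with lengths [238, 1] on {0,…,238}.
239 − 2 = 237 transpositions; sign(π) = (−1)^237 = -1.

-1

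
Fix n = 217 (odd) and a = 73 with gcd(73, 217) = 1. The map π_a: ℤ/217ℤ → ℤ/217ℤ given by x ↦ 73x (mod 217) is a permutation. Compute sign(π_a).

+1

Start at x=209: 209 → 67 → 117 → 78 → 52 → 107 → 216 → … (one orbit).
Decompose π into cycles: lengths [30, 30, 30, 30, 30, 30, 30, 6, 1] (9 cycles, including the fixed point 0).
With 9 cycles on 217 points, sign = (−1)^{217−9} = +1.
Zolotarev: (73|217) = +1, matching the cycle-count sign.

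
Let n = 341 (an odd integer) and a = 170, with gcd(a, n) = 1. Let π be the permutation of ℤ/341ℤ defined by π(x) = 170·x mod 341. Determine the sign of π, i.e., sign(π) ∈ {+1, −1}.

-1

Trace 4: π^k(4) = [4, 339, 1, 170, 256, 213, 64] for k=0..6.
Cycle type of π: 10×33 + 5×2 + 1; total 36 cycles.
With 36 cycles on 341 points, sign = (−1)^{341−36} = -1.
Check: (170/341) = -1 by Zolotarev.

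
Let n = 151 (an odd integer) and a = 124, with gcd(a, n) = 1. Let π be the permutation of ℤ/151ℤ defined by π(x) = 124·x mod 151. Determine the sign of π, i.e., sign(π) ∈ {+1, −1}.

Orbit of 50 under x↦124x: [50, 9, 59, 68, 127, 44, 20]… (length divides ord_151(124)).
Cycle lengths of π_124 on ℤ/151ℤ: [25, 25, 25, 25, 25, 25, 1]; 7 cycles in total.
151 − 7 = 144 transpositions; sign(π) = (−1)^144 = +1.
Zolotarev: (124|151) = +1, matching the cycle-count sign.

+1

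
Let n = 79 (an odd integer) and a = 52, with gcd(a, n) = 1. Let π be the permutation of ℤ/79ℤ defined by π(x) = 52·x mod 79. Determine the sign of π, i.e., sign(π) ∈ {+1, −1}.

Start at x=62: 62 → 64 → 10 → 46 → 22 → 38 → 1 → … (one orbit).
Decompose π into cycles: lengths [13, 13, 13, 13, 13, 13, 1] (7 cycles, including the fixed point 0).
7 cycles on 79: each ℓ→(−1)^(ℓ−1), product (−1)^72 = +1.

+1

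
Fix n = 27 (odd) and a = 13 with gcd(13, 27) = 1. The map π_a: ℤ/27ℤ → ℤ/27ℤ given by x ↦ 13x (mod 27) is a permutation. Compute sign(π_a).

Orbit of 13 under x↦13x: [13, 7, 10, 22, 16, 19, 4]… (length divides ord_27(13)).
Decompose π into cycles: lengths [9, 9, 3, 3, 1, 1, 1] (7 cycles, including the fixed point 0).
n − c = 27 − 7 = 20; sign = (−1)^20 = +1.
Zolotarev: (13|27) = +1, matching the cycle-count sign.

+1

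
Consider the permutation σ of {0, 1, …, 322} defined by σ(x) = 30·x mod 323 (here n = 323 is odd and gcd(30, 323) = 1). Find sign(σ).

+1

Trace 30: π^k(30) = [30, 254, 191, 239, 64, 305, 106] for k=0..6.
Decompose π into cycles: lengths [12, 12, 12, 12, 12, 12, 12, 12, 12, 12, 12, 12, 12, 12, 12, 12, 12, 12, 12, 12, 12, 12, 12, 12, 4, 4, 4, 4, 3, 3, 3, 3, 3, 3, 1] (35 cycles, including the fixed point 0).
35 cycles on 323: each ℓ→(−1)^(ℓ−1), product (−1)^288 = +1.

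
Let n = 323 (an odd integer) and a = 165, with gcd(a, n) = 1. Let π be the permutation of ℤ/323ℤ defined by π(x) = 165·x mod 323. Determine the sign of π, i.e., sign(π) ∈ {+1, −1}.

+1

Trace 29: π^k(29) = [29, 263, 113, 234, 173, 121, 262] for k=0..6.
Cycle type of π: 144×2 + 18 + 16 + 1; total 5 cycles.
n − c = 323 − 5 = 318; sign = (−1)^318 = +1.
Via Zolotarev, sign(π_{165}) = (165|323) = +1.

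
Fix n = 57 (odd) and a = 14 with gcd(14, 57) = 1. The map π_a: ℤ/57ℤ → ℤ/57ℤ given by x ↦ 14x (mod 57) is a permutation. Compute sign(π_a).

+1

Trace 49: π^k(49) = [49, 2, 28, 50, 16, 53, 1] for k=0..6.
Cycle type of π: 18×3 + 2 + 1; total 5 cycles.
n − c = 57 − 5 = 52; sign = (−1)^52 = +1.
Check: (14/57) = +1 by Zolotarev.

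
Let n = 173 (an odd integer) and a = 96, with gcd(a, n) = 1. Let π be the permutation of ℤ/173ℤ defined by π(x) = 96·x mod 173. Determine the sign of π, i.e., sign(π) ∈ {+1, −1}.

+1

Orbit of 148 under x↦96x: [148, 22, 36, 169, 135, 158, 117]… (length divides ord_173(96)).
Cycle type of π: 43×4 + 1; total 5 cycles.
Σ(ℓ_i−1) = 173−5 = 168; sign = (−1)^168 = +1.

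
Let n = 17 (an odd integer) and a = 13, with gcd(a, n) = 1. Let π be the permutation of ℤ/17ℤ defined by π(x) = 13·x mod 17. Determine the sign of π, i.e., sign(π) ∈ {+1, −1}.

Trace 16: π^k(16) = [16, 4, 1, 13] for k=0..3.
Cycle lengths of π_13 on ℤ/17ℤ: [4, 4, 4, 4, 1]; 5 cycles in total.
Σ(ℓ_i−1) = 17−5 = 12; sign = (−1)^12 = +1.
Zolotarev: (13|17) = +1, matching the cycle-count sign.

+1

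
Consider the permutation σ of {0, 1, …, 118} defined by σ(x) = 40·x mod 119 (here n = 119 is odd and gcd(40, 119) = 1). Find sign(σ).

+1

Start at x=54: 54 → 18 → 6 → 2 → 80 → 106 → 75 → … (one orbit).
π_40 has 5 disjoint cycles with lengths [48, 48, 16, 6, 1] on {0,…,118}.
sign(π) = (−1)^{n − #cycles} = (−1)^{119−5} = (−1)^114 = +1.
The Jacobi symbol (40|119) = +1 (Zolotarev) agrees.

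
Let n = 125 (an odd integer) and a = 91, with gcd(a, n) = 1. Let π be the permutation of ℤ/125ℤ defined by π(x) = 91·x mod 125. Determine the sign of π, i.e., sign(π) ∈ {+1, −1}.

Orbit of 81 under x↦91x: [81, 121, 11, 1, 91, 31, 71]… (length divides ord_125(91)).
The orbit structure of x ↦ 91x mod 125: 13 orbits of sizes [25, 25, 25, 25, 5, 5, 5, 5, 1, 1, 1, 1, 1].
13 cycles on 125: each ℓ→(−1)^(ℓ−1), product (−1)^112 = +1.
Zolotarev: (91|125) = +1, matching the cycle-count sign.

+1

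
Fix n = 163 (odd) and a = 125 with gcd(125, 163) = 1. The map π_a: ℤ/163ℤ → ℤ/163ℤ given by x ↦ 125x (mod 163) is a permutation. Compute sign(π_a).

-1

Trace 133: π^k(133) = [133, 162, 38, 23, 104, 123, 53] for k=0..6.
10 cycles of lengths [18, 18, 18, 18, 18, 18, 18, 18, 18, 1].
10 cycles on 163: each ℓ→(−1)^(ℓ−1), product (−1)^153 = -1.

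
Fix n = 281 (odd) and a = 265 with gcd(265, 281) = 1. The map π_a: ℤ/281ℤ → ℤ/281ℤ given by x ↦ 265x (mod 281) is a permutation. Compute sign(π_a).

+1

Start at x=140: 140 → 8 → 153 → 81 → 109 → 223 → 85 → … (one orbit).
The orbit structure of x ↦ 265x mod 281: 5 orbits of sizes [70, 70, 70, 70, 1].
n − c = 281 − 5 = 276; sign = (−1)^276 = +1.
Zolotarev: (265|281) = +1, matching the cycle-count sign.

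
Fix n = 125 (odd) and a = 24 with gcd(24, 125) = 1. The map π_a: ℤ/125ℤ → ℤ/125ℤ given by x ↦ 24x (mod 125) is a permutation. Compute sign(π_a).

Orbit of 101 under x↦24x: [101, 49, 51, 99, 1, 24, 76]… (length divides ord_125(24)).
π_24 has 23 disjoint cycles with lengths [10, 10, 10, 10, 10, 10, 10, 10, 10, 10, 2, 2, 2, 2, 2, 2, 2, 2, 2, 2, 2, 2, 1] on {0,…,124}.
23 cycles on 125: each ℓ→(−1)^(ℓ−1), product (−1)^102 = +1.
Zolotarev: (24|125) = +1, matching the cycle-count sign.

+1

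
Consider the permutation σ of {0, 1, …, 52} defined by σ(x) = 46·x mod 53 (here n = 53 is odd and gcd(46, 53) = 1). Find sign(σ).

+1

Start at x=28: 28 → 16 → 47 → 42 → 24 → 44 → 10 → … (one orbit).
5 cycles of lengths [13, 13, 13, 13, 1].
With 5 cycles on 53 points, sign = (−1)^{53−5} = +1.
Zolotarev: (46|53) = +1, matching the cycle-count sign.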